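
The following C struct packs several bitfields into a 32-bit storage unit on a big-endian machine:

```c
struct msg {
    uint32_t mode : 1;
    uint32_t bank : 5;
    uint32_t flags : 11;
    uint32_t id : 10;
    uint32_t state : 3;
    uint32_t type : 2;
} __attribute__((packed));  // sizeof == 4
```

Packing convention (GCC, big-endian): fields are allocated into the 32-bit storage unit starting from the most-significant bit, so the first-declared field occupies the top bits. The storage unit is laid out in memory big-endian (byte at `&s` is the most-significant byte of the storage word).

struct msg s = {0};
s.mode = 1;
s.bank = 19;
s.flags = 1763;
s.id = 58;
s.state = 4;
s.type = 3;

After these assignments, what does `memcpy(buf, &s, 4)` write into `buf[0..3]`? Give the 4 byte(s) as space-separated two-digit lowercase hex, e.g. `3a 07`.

cf 71 87 53

mode (1b) val=1 bits=0x1 at bit 31: 0x80000000
bank (5b) val=19 bits=0x13 at bit 26: 0xcc000000
flags (11b) val=1763 bits=0x6e3 at bit 15: 0xcf718000
id (10b) val=58 bits=0x3a at bit 5: 0xcf718740
state (3b) val=4 bits=0x4 at bit 2: 0xcf718750
type (2b) val=3 bits=0x3 at bit 0: 0xcf718753
word = 0xcf718753 → big-endian bytes:
  [0]=0xcf  [1]=0x71  [2]=0x87  [3]=0x53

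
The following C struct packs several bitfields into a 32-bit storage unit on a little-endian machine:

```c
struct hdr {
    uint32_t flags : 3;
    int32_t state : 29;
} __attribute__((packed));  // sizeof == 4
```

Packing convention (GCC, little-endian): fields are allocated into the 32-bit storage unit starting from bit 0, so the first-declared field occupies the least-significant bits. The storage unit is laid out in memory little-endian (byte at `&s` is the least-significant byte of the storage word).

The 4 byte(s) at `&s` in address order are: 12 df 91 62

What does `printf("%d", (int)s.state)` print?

[0]=0x12 [1]=0xdf [2]=0x91 [3]=0x62 (little-endian) → word 0x6291df12
flags [0+:3] = (word>>0) & 0x7 = 2
state [3+:29] = (word>>3) & 0x1fffffff = 206715874  ←
state signed 29b, MSB=0: value = 206715874

206715874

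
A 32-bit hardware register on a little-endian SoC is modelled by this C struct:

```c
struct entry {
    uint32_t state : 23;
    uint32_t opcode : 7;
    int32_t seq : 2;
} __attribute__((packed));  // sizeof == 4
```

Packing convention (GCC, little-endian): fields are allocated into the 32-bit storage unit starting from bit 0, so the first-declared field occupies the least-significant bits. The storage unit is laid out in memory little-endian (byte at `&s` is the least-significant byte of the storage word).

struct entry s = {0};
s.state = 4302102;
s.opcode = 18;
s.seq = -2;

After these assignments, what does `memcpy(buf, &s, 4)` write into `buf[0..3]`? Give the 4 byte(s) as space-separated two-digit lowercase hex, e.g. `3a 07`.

16 a5 41 89

[0+:23] state=4302102 & 0x7fffff = 0x41a516; word=0x0041a516
[23+:7] opcode=18 & 0x7f = 0x12; word=0x0941a516
[30+:2] seq=-2 & 0x3 = 0x2; word=0x8941a516
word = 0x8941a516 → little-endian bytes:
  [0]=0x16  [1]=0xa5  [2]=0x41  [3]=0x89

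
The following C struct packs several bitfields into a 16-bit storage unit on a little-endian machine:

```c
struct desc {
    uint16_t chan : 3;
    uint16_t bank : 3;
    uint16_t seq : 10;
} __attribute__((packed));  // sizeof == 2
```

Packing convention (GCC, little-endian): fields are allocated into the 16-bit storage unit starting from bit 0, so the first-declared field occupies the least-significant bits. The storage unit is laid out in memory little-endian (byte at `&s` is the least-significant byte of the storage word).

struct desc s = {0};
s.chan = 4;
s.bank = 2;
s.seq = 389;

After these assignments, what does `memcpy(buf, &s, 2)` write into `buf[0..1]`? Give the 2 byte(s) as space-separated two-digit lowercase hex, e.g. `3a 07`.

[0+:3] chan=4 & 0x7 = 0x4; word=0x0004
[3+:3] bank=2 & 0x7 = 0x2; word=0x0014
[6+:10] seq=389 & 0x3ff = 0x185; word=0x6154
word = 0x6154 → little-endian bytes:
  [0]=0x54  [1]=0x61

54 61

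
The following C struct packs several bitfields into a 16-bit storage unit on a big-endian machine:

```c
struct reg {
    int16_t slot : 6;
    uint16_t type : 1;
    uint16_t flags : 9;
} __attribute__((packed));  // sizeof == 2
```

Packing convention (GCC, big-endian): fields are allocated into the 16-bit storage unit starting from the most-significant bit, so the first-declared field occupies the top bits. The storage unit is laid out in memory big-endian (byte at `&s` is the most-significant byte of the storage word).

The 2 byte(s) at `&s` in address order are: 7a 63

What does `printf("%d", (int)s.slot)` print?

[0]=0x7a [1]=0x63 (big-endian) → word 0x7a63
slot [10+:6] = (word>>10) & 0x3f = 30  ←
type [9+:1] = (word>>9) & 0x1 = 1
flags [0+:9] = (word>>0) & 0x1ff = 99
slot signed 6b, MSB=0: value = 30

30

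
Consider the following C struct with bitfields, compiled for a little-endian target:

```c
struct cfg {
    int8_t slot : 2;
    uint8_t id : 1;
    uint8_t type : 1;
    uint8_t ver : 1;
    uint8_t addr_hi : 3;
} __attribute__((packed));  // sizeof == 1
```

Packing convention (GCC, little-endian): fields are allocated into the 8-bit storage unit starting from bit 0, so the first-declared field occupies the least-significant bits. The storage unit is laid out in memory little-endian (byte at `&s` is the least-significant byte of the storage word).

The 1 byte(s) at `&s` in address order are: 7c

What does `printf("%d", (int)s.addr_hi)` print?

3

[0]=0x7c (little-endian) → word 0x7c
slot [0+:2] = (word>>0) & 0x3 = 0
id [2+:1] = (word>>2) & 0x1 = 1
type [3+:1] = (word>>3) & 0x1 = 1
ver [4+:1] = (word>>4) & 0x1 = 1
addr_hi [5+:3] = (word>>5) & 0x7 = 3  ←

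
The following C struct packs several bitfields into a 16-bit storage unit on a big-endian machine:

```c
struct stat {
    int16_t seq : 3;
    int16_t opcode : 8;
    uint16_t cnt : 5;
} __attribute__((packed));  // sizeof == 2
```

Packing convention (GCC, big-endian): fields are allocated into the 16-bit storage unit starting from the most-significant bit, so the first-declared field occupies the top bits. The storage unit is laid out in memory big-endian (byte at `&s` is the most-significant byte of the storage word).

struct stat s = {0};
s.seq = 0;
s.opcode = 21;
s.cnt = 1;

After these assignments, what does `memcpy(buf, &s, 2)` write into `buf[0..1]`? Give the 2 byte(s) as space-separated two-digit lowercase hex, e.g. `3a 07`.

02 a1

seq:3 = 0 → 0x0 << 13 → word 0x0000
opcode:8 = 21 → 0x15 << 5 → word 0x02a0
cnt:5 = 1 → 0x1 << 0 → word 0x02a1
word = 0x02a1 → big-endian bytes:
  [0]=0x02  [1]=0xa1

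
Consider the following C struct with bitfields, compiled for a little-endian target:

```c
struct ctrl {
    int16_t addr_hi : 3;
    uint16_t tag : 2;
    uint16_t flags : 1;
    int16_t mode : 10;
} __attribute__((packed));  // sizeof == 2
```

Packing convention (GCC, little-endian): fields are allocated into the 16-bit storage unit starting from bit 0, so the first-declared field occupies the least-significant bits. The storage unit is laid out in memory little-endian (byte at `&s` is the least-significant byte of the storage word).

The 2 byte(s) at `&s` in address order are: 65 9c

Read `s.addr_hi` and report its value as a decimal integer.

-3

[0]=0x65 [1]=0x9c (little-endian) → word 0x9c65
addr_hi [0+:3] = (word>>0) & 0x7 = 5  ←
tag [3+:2] = (word>>3) & 0x3 = 0
flags [5+:1] = (word>>5) & 0x1 = 1
mode [6+:10] = (word>>6) & 0x3ff = 625
addr_hi signed 3b, MSB=1: 5 - 8 = -3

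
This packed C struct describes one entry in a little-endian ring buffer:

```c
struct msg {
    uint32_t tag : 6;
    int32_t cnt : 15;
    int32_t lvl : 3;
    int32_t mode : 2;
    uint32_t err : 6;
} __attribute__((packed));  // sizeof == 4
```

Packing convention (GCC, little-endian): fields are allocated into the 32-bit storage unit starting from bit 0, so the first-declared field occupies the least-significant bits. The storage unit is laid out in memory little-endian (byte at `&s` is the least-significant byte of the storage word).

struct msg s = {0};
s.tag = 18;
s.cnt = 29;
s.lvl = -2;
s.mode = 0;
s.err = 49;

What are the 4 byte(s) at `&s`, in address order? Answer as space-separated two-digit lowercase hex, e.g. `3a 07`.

tag (6b) val=18 bits=0x12 at bit 0: 0x00000012
cnt (15b) val=29 bits=0x1d at bit 6: 0x00000752
lvl (3b) val=-2 bits=0x6 at bit 21: 0x00c00752
mode (2b) val=0 bits=0x0 at bit 24: 0x00c00752
err (6b) val=49 bits=0x31 at bit 26: 0xc4c00752
word = 0xc4c00752 → little-endian bytes:
  [0]=0x52  [1]=0x07  [2]=0xc0  [3]=0xc4

52 07 c0 c4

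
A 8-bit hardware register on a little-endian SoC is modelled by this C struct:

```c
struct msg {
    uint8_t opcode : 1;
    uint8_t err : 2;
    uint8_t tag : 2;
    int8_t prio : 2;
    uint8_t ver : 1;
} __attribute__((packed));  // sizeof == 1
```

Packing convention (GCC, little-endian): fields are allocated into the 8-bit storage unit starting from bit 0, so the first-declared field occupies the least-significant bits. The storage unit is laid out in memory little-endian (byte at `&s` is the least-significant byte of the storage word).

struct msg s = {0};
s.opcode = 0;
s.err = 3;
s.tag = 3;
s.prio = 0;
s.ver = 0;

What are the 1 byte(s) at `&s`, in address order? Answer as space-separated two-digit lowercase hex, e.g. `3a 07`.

1e

[0+:1] opcode=0 & 0x1 = 0x0; word=0x00
[1+:2] err=3 & 0x3 = 0x3; word=0x06
[3+:2] tag=3 & 0x3 = 0x3; word=0x1e
[5+:2] prio=0 & 0x3 = 0x0; word=0x1e
[7+:1] ver=0 & 0x1 = 0x0; word=0x1e
word = 0x1e → little-endian bytes:
  [0]=0x1e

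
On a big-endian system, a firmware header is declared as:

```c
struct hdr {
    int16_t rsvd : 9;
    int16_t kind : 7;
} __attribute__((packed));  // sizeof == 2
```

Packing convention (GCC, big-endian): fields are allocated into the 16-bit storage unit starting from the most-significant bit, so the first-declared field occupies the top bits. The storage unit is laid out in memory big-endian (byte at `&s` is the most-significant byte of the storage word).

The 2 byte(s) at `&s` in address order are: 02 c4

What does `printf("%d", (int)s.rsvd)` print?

[0]=0x02 [1]=0xc4 (big-endian) → word 0x02c4
rsvd [7+:9] = (word>>7) & 0x1ff = 5  ←
kind [0+:7] = (word>>0) & 0x7f = 68
rsvd signed 9b, MSB=0: value = 5

5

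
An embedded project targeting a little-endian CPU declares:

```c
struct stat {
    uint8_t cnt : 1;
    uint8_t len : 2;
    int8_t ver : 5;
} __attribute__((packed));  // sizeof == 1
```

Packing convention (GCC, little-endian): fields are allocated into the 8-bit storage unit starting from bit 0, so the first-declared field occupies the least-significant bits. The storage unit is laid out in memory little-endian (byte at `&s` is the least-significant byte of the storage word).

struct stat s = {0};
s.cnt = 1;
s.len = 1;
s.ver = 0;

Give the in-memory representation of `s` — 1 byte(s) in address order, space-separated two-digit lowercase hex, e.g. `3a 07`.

03

cnt (1b) val=1 bits=0x1 at bit 0: 0x01
len (2b) val=1 bits=0x1 at bit 1: 0x03
ver (5b) val=0 bits=0x0 at bit 3: 0x03
word = 0x03 → little-endian bytes:
  [0]=0x03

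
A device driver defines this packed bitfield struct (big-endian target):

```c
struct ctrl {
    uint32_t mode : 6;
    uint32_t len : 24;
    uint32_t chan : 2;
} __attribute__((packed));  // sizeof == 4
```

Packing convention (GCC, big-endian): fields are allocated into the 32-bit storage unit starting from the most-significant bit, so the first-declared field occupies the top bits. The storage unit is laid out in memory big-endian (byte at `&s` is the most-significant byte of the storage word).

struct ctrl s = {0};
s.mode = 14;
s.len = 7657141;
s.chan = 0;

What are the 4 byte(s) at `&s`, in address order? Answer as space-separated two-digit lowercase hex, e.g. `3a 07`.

mode (6b) val=14 bits=0xe at bit 26: 0x38000000
len (24b) val=7657141 bits=0x74d6b5 at bit 2: 0x39d35ad4
chan (2b) val=0 bits=0x0 at bit 0: 0x39d35ad4
word = 0x39d35ad4 → big-endian bytes:
  [0]=0x39  [1]=0xd3  [2]=0x5a  [3]=0xd4

39 d3 5a d4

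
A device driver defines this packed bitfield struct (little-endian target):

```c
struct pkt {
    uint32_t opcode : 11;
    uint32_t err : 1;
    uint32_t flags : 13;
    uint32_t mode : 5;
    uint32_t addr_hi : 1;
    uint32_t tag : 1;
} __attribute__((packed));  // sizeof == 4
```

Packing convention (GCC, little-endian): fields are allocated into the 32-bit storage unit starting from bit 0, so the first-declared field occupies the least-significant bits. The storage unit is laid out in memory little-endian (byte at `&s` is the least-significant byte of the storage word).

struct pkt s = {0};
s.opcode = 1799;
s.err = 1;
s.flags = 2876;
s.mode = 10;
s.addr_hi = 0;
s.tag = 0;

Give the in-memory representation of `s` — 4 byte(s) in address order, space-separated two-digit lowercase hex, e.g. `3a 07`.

opcode:11 = 1799 → 0x707 << 0 → word 0x00000707
err:1 = 1 → 0x1 << 11 → word 0x00000f07
flags:13 = 2876 → 0xb3c << 12 → word 0x00b3cf07
mode:5 = 10 → 0xa << 25 → word 0x14b3cf07
addr_hi:1 = 0 → 0x0 << 30 → word 0x14b3cf07
tag:1 = 0 → 0x0 << 31 → word 0x14b3cf07
word = 0x14b3cf07 → little-endian bytes:
  [0]=0x07  [1]=0xcf  [2]=0xb3  [3]=0x14

07 cf b3 14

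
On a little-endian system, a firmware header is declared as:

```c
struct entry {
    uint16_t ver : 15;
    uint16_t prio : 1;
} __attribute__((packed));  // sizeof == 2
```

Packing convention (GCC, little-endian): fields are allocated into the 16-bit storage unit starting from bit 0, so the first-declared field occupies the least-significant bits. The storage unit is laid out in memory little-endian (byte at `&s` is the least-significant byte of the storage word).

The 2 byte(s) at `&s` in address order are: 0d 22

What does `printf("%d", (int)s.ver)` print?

8717

[0]=0x0d [1]=0x22 (little-endian) → word 0x220d
ver:15 @ bit 0 → (0x220d>>0)&0x7fff = 0x220d  ←
prio:1 @ bit 15 → (0x220d>>15)&0x1 = 0x0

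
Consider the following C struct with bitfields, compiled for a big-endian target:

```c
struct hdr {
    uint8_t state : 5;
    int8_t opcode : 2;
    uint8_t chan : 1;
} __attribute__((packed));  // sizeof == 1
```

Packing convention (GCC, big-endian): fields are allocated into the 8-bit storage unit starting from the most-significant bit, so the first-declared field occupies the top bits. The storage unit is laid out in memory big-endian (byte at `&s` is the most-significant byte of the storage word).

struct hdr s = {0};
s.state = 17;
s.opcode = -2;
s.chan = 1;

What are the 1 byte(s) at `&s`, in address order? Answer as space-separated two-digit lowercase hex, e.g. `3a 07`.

[3+:5] state=17 & 0x1f = 0x11; word=0x88
[1+:2] opcode=-2 & 0x3 = 0x2; word=0x8c
[0+:1] chan=1 & 0x1 = 0x1; word=0x8d
word = 0x8d → big-endian bytes:
  [0]=0x8d

8d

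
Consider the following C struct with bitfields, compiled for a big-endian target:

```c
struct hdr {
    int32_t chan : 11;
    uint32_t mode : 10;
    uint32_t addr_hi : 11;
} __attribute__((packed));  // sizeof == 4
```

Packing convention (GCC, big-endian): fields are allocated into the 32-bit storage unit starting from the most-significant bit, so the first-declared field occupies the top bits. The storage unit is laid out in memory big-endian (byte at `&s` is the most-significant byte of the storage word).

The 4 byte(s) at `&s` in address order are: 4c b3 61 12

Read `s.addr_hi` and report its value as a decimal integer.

[0]=0x4c [1]=0xb3 [2]=0x61 [3]=0x12 (big-endian) → word 0x4cb36112
chan:11 @ bit 21 → (0x4cb36112>>21)&0x7ff = 0x265
mode:10 @ bit 11 → (0x4cb36112>>11)&0x3ff = 0x26c
addr_hi:11 @ bit 0 → (0x4cb36112>>0)&0x7ff = 0x112  ←

274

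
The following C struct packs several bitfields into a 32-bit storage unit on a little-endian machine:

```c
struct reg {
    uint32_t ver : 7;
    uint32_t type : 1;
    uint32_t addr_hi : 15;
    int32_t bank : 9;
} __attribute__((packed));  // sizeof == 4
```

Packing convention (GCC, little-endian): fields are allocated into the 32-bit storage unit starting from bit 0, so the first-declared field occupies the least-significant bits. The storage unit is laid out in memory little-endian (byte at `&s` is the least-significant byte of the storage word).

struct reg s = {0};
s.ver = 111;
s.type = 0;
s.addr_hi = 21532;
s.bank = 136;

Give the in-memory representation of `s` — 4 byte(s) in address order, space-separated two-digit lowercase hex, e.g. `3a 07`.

6f 1c 54 44

[0+:7] ver=111 & 0x7f = 0x6f; word=0x0000006f
[7+:1] type=0 & 0x1 = 0x0; word=0x0000006f
[8+:15] addr_hi=21532 & 0x7fff = 0x541c; word=0x00541c6f
[23+:9] bank=136 & 0x1ff = 0x88; word=0x44541c6f
word = 0x44541c6f → little-endian bytes:
  [0]=0x6f  [1]=0x1c  [2]=0x54  [3]=0x44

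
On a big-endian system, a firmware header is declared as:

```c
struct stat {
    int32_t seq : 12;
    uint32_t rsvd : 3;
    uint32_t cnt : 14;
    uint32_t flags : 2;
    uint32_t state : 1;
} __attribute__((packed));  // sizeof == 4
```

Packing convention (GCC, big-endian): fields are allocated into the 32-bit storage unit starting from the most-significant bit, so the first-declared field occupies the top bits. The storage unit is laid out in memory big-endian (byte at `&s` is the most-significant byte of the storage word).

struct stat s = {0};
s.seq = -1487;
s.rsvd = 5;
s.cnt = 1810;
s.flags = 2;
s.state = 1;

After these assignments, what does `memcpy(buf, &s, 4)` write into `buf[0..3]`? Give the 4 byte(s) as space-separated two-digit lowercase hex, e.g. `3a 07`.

a3 1a 38 95

seq:12 = -1487 → 0xa31 << 20 → word 0xa3100000
rsvd:3 = 5 → 0x5 << 17 → word 0xa31a0000
cnt:14 = 1810 → 0x712 << 3 → word 0xa31a3890
flags:2 = 2 → 0x2 << 1 → word 0xa31a3894
state:1 = 1 → 0x1 << 0 → word 0xa31a3895
word = 0xa31a3895 → big-endian bytes:
  [0]=0xa3  [1]=0x1a  [2]=0x38  [3]=0x95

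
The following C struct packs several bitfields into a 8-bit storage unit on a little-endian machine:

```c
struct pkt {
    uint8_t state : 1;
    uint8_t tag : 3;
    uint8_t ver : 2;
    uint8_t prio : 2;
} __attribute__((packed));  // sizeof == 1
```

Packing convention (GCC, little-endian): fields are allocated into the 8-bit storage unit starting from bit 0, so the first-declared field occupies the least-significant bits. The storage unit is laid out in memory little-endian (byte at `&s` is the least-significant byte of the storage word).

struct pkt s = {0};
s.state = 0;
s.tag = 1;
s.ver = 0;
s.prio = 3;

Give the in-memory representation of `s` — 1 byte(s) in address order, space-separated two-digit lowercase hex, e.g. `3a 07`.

c2

[0+:1] state=0 & 0x1 = 0x0; word=0x00
[1+:3] tag=1 & 0x7 = 0x1; word=0x02
[4+:2] ver=0 & 0x3 = 0x0; word=0x02
[6+:2] prio=3 & 0x3 = 0x3; word=0xc2
word = 0xc2 → little-endian bytes:
  [0]=0xc2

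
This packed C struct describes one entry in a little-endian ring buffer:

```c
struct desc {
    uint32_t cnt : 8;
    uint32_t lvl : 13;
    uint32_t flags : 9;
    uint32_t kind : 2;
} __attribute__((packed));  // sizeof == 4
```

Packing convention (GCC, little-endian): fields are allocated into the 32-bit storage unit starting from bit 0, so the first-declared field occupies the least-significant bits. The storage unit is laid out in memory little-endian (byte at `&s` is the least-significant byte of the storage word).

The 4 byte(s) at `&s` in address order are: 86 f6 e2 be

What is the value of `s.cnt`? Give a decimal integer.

[0]=0x86 [1]=0xf6 [2]=0xe2 [3]=0xbe (little-endian) → word 0xbee2f686
cnt [0+:8] = (word>>0) & 0xff = 134  ←
lvl [8+:13] = (word>>8) & 0x1fff = 758
flags [21+:9] = (word>>21) & 0x1ff = 503
kind [30+:2] = (word>>30) & 0x3 = 2

134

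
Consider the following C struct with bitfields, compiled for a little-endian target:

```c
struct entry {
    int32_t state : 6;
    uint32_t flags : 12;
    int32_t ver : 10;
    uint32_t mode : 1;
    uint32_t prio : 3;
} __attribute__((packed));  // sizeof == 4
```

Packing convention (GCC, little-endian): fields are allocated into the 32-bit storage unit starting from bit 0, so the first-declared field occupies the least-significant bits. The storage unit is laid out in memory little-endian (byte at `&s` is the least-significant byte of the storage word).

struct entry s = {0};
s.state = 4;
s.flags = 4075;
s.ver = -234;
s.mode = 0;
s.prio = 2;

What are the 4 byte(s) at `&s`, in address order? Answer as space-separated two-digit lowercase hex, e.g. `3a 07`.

[0+:6] state=4 & 0x3f = 0x4; word=0x00000004
[6+:12] flags=4075 & 0xfff = 0xfeb; word=0x0003fac4
[18+:10] ver=-234 & 0x3ff = 0x316; word=0x0c5bfac4
[28+:1] mode=0 & 0x1 = 0x0; word=0x0c5bfac4
[29+:3] prio=2 & 0x7 = 0x2; word=0x4c5bfac4
word = 0x4c5bfac4 → little-endian bytes:
  [0]=0xc4  [1]=0xfa  [2]=0x5b  [3]=0x4c

c4 fa 5b 4c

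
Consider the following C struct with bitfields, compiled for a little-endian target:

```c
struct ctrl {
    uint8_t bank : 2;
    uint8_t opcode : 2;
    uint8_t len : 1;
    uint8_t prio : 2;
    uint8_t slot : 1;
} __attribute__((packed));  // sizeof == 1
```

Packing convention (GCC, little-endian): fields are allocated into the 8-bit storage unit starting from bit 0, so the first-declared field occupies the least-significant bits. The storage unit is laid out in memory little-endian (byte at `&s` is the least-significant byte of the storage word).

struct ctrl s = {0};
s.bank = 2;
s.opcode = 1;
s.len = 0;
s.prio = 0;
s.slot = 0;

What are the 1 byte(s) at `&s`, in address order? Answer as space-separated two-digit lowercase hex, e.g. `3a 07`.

06

bank (2b) val=2 bits=0x2 at bit 0: 0x02
opcode (2b) val=1 bits=0x1 at bit 2: 0x06
len (1b) val=0 bits=0x0 at bit 4: 0x06
prio (2b) val=0 bits=0x0 at bit 5: 0x06
slot (1b) val=0 bits=0x0 at bit 7: 0x06
word = 0x06 → little-endian bytes:
  [0]=0x06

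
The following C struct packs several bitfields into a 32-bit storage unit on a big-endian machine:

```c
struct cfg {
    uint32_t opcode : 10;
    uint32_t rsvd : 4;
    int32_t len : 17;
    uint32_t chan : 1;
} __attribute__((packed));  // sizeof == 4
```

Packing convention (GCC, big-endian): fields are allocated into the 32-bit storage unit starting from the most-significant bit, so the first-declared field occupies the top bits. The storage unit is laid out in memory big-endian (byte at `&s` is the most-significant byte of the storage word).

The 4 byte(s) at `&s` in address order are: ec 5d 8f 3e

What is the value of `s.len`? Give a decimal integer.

51103

[0]=0xec [1]=0x5d [2]=0x8f [3]=0x3e (big-endian) → word 0xec5d8f3e
opcode [22+:10] = (word>>22) & 0x3ff = 945
rsvd [18+:4] = (word>>18) & 0xf = 7
len [1+:17] = (word>>1) & 0x1ffff = 51103  ←
chan [0+:1] = (word>>0) & 0x1 = 0
len signed 17b, MSB=0: value = 51103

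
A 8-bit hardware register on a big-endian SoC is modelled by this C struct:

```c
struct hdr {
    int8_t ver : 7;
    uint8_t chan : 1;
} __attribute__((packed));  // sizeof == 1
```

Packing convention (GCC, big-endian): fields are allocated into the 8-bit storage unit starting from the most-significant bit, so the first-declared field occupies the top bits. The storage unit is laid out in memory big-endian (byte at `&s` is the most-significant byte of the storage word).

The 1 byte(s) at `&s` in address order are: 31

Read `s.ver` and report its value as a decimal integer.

24

[0]=0x31 (big-endian) → word 0x31
ver:7 @ bit 1 → (0x31>>1)&0x7f = 0x18  ←
chan:1 @ bit 0 → (0x31>>0)&0x1 = 0x1
ver signed 7b, MSB=0: value = 24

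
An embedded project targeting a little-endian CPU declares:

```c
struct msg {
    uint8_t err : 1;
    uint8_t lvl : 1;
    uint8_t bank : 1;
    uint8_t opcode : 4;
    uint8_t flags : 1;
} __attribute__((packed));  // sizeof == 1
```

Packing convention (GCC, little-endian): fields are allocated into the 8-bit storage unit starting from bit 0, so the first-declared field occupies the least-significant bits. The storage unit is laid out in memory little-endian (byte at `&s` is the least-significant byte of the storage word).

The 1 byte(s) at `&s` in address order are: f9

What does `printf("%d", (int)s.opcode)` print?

15

[0]=0xf9 (little-endian) → word 0xf9
err [0+:1] = (word>>0) & 0x1 = 1
lvl [1+:1] = (word>>1) & 0x1 = 0
bank [2+:1] = (word>>2) & 0x1 = 0
opcode [3+:4] = (word>>3) & 0xf = 15  ←
flags [7+:1] = (word>>7) & 0x1 = 1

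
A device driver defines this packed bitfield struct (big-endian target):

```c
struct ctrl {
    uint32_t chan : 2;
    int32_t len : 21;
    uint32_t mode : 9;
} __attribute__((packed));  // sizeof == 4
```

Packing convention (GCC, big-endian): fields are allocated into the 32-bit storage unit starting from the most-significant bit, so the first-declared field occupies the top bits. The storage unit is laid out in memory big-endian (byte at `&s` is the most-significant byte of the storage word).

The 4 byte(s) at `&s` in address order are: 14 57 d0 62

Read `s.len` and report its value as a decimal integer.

666600

[0]=0x14 [1]=0x57 [2]=0xd0 [3]=0x62 (big-endian) → word 0x1457d062
chan [30+:2] = (word>>30) & 0x3 = 0
len [9+:21] = (word>>9) & 0x1fffff = 666600  ←
mode [0+:9] = (word>>0) & 0x1ff = 98
len signed 21b, MSB=0: value = 666600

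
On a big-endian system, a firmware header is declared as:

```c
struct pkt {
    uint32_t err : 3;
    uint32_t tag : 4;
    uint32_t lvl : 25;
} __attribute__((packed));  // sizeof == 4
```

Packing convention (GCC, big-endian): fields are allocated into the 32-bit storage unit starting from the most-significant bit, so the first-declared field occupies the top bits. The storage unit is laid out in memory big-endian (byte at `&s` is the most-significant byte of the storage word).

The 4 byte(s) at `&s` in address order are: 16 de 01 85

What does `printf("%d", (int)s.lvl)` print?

[0]=0x16 [1]=0xde [2]=0x01 [3]=0x85 (big-endian) → word 0x16de0185
err [29+:3] = (word>>29) & 0x7 = 0
tag [25+:4] = (word>>25) & 0xf = 11
lvl [0+:25] = (word>>0) & 0x1ffffff = 14549381  ←

14549381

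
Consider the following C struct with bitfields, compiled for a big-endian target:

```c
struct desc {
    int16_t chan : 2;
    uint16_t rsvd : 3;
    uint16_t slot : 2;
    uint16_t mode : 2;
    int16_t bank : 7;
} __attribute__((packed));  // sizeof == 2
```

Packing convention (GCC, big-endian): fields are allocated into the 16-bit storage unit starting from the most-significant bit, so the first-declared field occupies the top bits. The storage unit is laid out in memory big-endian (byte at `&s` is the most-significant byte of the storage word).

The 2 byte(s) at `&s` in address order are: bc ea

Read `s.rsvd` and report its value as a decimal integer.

7

[0]=0xbc [1]=0xea (big-endian) → word 0xbcea
chan:2 @ bit 14 → (0xbcea>>14)&0x3 = 0x2
rsvd:3 @ bit 11 → (0xbcea>>11)&0x7 = 0x7  ←
slot:2 @ bit 9 → (0xbcea>>9)&0x3 = 0x2
mode:2 @ bit 7 → (0xbcea>>7)&0x3 = 0x1
bank:7 @ bit 0 → (0xbcea>>0)&0x7f = 0x6a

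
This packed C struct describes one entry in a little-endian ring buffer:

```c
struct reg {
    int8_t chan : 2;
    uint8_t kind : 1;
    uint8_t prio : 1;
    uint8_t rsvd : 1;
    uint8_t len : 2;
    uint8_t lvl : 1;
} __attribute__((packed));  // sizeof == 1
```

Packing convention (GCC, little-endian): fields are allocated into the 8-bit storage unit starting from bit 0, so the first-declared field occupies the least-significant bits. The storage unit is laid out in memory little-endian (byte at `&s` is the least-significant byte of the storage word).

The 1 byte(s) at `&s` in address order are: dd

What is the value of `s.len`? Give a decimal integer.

2

[0]=0xdd (little-endian) → word 0xdd
chan:2 @ bit 0 → (0xdd>>0)&0x3 = 0x1
kind:1 @ bit 2 → (0xdd>>2)&0x1 = 0x1
prio:1 @ bit 3 → (0xdd>>3)&0x1 = 0x1
rsvd:1 @ bit 4 → (0xdd>>4)&0x1 = 0x1
len:2 @ bit 5 → (0xdd>>5)&0x3 = 0x2  ←
lvl:1 @ bit 7 → (0xdd>>7)&0x1 = 0x1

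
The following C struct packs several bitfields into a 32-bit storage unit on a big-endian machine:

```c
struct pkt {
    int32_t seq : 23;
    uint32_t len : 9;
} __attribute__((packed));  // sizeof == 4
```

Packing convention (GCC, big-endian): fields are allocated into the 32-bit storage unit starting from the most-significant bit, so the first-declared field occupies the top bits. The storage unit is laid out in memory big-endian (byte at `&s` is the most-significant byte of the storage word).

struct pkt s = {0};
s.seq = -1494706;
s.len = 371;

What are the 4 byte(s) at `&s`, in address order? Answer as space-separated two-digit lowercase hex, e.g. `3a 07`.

d2 62 9d 73

[9+:23] seq=-1494706 & 0x7fffff = 0x69314e; word=0xd2629c00
[0+:9] len=371 & 0x1ff = 0x173; word=0xd2629d73
word = 0xd2629d73 → big-endian bytes:
  [0]=0xd2  [1]=0x62  [2]=0x9d  [3]=0x73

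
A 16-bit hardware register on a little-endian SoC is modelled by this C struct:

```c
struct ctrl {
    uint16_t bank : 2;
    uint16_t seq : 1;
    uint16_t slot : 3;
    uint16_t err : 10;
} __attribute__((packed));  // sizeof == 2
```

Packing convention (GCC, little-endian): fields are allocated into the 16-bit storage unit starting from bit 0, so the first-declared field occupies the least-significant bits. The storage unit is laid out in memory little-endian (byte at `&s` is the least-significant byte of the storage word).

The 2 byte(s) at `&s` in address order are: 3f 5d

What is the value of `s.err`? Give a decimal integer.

[0]=0x3f [1]=0x5d (little-endian) → word 0x5d3f
bank:2 @ bit 0 → (0x5d3f>>0)&0x3 = 0x3
seq:1 @ bit 2 → (0x5d3f>>2)&0x1 = 0x1
slot:3 @ bit 3 → (0x5d3f>>3)&0x7 = 0x7
err:10 @ bit 6 → (0x5d3f>>6)&0x3ff = 0x174  ←

372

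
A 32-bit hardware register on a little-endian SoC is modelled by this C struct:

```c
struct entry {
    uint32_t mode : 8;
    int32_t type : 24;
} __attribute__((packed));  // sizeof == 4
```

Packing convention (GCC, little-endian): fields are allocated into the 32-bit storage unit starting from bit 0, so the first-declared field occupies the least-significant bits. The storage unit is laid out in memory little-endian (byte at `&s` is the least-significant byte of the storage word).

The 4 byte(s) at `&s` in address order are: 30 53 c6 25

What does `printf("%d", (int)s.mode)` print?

48

[0]=0x30 [1]=0x53 [2]=0xc6 [3]=0x25 (little-endian) → word 0x25c65330
mode:8 @ bit 0 → (0x25c65330>>0)&0xff = 0x30  ←
type:24 @ bit 8 → (0x25c65330>>8)&0xffffff = 0x25c653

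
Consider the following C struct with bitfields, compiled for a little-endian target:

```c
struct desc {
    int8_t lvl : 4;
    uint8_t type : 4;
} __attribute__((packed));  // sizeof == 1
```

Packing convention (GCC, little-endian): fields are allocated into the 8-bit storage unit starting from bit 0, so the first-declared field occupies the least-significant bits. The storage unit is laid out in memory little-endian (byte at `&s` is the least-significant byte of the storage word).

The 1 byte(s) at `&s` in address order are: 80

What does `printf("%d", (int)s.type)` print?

[0]=0x80 (little-endian) → word 0x80
lvl [0+:4] = (word>>0) & 0xf = 0
type [4+:4] = (word>>4) & 0xf = 8  ←

8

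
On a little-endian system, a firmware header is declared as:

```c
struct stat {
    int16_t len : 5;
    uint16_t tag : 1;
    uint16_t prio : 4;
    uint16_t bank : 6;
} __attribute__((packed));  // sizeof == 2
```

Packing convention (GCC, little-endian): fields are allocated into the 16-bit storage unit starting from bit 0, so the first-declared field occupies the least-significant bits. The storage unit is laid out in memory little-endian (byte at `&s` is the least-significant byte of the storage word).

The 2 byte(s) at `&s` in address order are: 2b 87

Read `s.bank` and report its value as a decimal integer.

33

[0]=0x2b [1]=0x87 (little-endian) → word 0x872b
len [0+:5] = (word>>0) & 0x1f = 11
tag [5+:1] = (word>>5) & 0x1 = 1
prio [6+:4] = (word>>6) & 0xf = 12
bank [10+:6] = (word>>10) & 0x3f = 33  ←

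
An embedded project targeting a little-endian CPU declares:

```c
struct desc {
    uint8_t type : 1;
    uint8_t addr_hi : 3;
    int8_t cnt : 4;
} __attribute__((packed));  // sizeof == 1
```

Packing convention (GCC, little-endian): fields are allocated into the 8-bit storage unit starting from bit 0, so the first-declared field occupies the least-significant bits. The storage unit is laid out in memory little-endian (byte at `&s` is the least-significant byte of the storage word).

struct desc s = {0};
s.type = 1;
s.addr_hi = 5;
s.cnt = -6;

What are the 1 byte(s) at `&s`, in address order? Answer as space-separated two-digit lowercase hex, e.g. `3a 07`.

type:1 = 1 → 0x1 << 0 → word 0x01
addr_hi:3 = 5 → 0x5 << 1 → word 0x0b
cnt:4 = -6 → 0xa << 4 → word 0xab
word = 0xab → little-endian bytes:
  [0]=0xab

ab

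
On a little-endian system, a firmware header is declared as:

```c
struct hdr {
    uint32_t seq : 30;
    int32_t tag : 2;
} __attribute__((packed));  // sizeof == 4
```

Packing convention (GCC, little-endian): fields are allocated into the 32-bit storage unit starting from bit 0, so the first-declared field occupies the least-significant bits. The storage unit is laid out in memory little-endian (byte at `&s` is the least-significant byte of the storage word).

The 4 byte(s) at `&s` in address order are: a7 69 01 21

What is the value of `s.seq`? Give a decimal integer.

553740711

[0]=0xa7 [1]=0x69 [2]=0x01 [3]=0x21 (little-endian) → word 0x210169a7
seq:30 @ bit 0 → (0x210169a7>>0)&0x3fffffff = 0x210169a7  ←
tag:2 @ bit 30 → (0x210169a7>>30)&0x3 = 0x0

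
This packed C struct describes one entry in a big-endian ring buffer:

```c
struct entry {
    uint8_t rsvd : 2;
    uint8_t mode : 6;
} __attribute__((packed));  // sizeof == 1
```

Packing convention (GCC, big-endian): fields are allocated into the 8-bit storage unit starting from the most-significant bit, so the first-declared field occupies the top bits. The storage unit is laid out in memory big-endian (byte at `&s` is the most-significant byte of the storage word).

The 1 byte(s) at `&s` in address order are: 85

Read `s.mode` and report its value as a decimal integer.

5

[0]=0x85 (big-endian) → word 0x85
rsvd:2 @ bit 6 → (0x85>>6)&0x3 = 0x2
mode:6 @ bit 0 → (0x85>>0)&0x3f = 0x5  ←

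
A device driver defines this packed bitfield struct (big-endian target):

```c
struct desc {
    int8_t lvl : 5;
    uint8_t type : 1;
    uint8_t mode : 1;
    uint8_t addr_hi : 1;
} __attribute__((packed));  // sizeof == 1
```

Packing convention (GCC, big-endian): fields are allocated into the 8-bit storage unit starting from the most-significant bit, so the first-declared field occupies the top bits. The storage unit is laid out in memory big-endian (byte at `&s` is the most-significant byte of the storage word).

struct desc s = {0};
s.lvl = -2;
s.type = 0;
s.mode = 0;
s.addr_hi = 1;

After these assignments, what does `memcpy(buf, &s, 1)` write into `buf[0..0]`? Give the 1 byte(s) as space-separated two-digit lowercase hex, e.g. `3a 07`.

f1

lvl:5 = -2 → 0x1e << 3 → word 0xf0
type:1 = 0 → 0x0 << 2 → word 0xf0
mode:1 = 0 → 0x0 << 1 → word 0xf0
addr_hi:1 = 1 → 0x1 << 0 → word 0xf1
word = 0xf1 → big-endian bytes:
  [0]=0xf1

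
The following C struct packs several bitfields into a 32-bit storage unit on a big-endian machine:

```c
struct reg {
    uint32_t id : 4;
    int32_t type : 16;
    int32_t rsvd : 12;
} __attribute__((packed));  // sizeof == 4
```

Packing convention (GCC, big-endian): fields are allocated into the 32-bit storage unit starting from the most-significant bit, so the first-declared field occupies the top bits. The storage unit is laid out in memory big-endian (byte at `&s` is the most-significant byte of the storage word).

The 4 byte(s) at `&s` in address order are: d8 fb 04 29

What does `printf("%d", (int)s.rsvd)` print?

[0]=0xd8 [1]=0xfb [2]=0x04 [3]=0x29 (big-endian) → word 0xd8fb0429
id:4 @ bit 28 → (0xd8fb0429>>28)&0xf = 0xd
type:16 @ bit 12 → (0xd8fb0429>>12)&0xffff = 0x8fb0
rsvd:12 @ bit 0 → (0xd8fb0429>>0)&0xfff = 0x429  ←
rsvd signed 12b, MSB=0: value = 1065

1065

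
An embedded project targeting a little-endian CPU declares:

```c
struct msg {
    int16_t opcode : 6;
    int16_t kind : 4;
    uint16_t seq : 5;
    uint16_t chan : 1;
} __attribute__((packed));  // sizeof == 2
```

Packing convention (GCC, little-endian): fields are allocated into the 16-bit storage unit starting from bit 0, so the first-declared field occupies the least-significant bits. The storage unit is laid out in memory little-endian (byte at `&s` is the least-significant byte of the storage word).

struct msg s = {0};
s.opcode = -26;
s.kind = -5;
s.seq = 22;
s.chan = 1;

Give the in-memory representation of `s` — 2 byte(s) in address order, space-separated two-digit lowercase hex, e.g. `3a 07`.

e6 da

[0+:6] opcode=-26 & 0x3f = 0x26; word=0x0026
[6+:4] kind=-5 & 0xf = 0xb; word=0x02e6
[10+:5] seq=22 & 0x1f = 0x16; word=0x5ae6
[15+:1] chan=1 & 0x1 = 0x1; word=0xdae6
word = 0xdae6 → little-endian bytes:
  [0]=0xe6  [1]=0xda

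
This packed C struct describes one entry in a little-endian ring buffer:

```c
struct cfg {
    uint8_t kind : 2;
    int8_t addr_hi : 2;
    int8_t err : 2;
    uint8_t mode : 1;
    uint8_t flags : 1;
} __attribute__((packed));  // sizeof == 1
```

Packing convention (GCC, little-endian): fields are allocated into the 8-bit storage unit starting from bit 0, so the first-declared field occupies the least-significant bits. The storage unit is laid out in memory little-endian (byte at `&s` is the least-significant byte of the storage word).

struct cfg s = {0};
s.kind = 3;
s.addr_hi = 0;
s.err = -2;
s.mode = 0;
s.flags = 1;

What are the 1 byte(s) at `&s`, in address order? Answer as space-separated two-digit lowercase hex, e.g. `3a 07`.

kind:2 = 3 → 0x3 << 0 → word 0x03
addr_hi:2 = 0 → 0x0 << 2 → word 0x03
err:2 = -2 → 0x2 << 4 → word 0x23
mode:1 = 0 → 0x0 << 6 → word 0x23
flags:1 = 1 → 0x1 << 7 → word 0xa3
word = 0xa3 → little-endian bytes:
  [0]=0xa3

a3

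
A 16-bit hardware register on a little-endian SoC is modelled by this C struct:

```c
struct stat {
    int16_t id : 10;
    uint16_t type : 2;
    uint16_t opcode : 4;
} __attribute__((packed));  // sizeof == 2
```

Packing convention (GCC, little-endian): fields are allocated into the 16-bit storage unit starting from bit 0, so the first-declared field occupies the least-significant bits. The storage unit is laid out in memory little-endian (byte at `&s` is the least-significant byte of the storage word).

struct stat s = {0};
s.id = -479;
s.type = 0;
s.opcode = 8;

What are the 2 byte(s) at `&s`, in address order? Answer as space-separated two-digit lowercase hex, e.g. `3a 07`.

21 82

[0+:10] id=-479 & 0x3ff = 0x221; word=0x0221
[10+:2] type=0 & 0x3 = 0x0; word=0x0221
[12+:4] opcode=8 & 0xf = 0x8; word=0x8221
word = 0x8221 → little-endian bytes:
  [0]=0x21  [1]=0x82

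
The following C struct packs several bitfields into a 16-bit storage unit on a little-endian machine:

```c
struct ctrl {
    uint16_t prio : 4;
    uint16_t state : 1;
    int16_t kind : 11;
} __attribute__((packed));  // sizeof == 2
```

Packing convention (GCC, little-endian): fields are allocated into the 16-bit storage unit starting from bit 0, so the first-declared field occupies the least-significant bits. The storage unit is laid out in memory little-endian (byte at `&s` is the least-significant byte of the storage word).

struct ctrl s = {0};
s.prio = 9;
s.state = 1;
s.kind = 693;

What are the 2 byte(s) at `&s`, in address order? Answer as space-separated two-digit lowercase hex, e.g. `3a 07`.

prio:4 = 9 → 0x9 << 0 → word 0x0009
state:1 = 1 → 0x1 << 4 → word 0x0019
kind:11 = 693 → 0x2b5 << 5 → word 0x56b9
word = 0x56b9 → little-endian bytes:
  [0]=0xb9  [1]=0x56

b9 56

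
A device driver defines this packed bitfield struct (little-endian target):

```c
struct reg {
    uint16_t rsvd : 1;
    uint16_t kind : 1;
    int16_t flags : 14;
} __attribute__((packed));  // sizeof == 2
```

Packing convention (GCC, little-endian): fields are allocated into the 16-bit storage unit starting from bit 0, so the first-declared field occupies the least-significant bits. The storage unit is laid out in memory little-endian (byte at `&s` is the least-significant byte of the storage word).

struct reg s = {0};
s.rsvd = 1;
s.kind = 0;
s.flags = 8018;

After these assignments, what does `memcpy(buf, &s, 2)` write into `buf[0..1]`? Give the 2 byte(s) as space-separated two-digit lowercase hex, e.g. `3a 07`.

49 7d

rsvd (1b) val=1 bits=0x1 at bit 0: 0x0001
kind (1b) val=0 bits=0x0 at bit 1: 0x0001
flags (14b) val=8018 bits=0x1f52 at bit 2: 0x7d49
word = 0x7d49 → little-endian bytes:
  [0]=0x49  [1]=0x7d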